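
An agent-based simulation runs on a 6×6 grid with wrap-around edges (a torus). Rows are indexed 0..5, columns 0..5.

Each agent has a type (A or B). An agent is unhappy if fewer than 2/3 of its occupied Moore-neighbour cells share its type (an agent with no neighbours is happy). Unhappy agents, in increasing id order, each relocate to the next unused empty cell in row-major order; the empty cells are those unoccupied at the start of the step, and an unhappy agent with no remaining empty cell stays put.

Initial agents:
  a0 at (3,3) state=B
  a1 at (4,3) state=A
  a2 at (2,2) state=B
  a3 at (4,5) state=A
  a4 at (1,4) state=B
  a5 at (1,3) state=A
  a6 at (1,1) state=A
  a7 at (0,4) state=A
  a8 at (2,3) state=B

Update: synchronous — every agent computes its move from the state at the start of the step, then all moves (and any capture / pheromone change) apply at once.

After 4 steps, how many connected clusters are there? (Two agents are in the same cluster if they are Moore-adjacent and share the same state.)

t=1: a0@(3,3):B a1@(0,0):A a2@(0,1):B a3@(4,5):A a4@(0,2):B a5@(0,3):A a6@(0,5):A a7@(1,0):A a8@(2,3):B
t=2: a0@(3,3):B a1@(0,0):A a2@(0,4):B a3@(4,5):A a4@(1,1):B a5@(1,2):A a6@(0,5):A a7@(1,0):A a8@(2,3):B
t=3: a0@(3,3):B a1@(0,0):A a2@(0,1):B a3@(4,5):A a4@(0,2):B a5@(0,3):A a6@(0,5):A a7@(1,0):A a8@(1,3):B
t=4: a0@(3,3):B a1@(0,0):A a2@(0,4):B a3@(4,5):A a4@(0,2):B a5@(1,1):A a6@(0,5):A a7@(1,0):A a8@(1,2):B

5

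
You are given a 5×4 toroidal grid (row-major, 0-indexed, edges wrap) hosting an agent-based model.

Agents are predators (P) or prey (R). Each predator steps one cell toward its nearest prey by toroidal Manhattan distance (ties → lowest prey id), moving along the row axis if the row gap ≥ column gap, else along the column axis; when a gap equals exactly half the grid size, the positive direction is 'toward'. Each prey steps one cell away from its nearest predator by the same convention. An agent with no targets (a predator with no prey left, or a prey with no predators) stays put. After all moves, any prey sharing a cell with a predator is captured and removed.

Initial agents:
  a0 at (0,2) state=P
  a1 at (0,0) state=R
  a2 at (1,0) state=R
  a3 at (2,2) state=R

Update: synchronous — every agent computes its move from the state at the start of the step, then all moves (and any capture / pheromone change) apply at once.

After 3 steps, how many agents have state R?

t=1: a0@(0,3):P a2@(1,3):R a3@(3,2):R
t=2: a0@(1,3):P a2@(2,3):R a3@(2,2):R
t=3: a0@(2,3):P a2@(3,3):R a3@(3,2):R

2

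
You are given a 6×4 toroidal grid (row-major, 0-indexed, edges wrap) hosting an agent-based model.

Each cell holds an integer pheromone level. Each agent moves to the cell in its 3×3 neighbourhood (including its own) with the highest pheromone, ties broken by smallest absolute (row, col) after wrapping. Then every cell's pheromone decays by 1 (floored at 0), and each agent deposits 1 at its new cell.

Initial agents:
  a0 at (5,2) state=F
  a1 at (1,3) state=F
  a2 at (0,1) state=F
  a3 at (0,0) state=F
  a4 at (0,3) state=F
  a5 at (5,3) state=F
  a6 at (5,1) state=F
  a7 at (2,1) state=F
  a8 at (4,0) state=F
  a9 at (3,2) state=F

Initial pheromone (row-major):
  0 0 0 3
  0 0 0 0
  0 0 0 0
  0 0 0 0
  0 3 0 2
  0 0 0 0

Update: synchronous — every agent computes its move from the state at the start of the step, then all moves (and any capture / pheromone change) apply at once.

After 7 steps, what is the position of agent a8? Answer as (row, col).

t=1: a0@(0,3) a1@(0,3) a2@(0,0) a3@(0,3) a4@(0,3) a5@(0,3) a6@(4,1) a7@(1,0) a8@(4,1) a9@(4,1) | pheromone: 1 0 0 7 / 1 0 0 0 / 0 0 0 0 / 0 0 0 0 / 0 5 0 1 / 0 0 0 0
t=2: a0@(0,3) a1@(0,3) a2@(0,3) a3@(0,3) a4@(0,3) a5@(0,3) a6@(4,1) a7@(0,3) a8@(4,1) a9@(4,1) | pheromone: 0 0 0 13 / 0 0 0 0 / 0 0 0 0 / 0 0 0 0 / 0 7 0 0 / 0 0 0 0
t=3: a0@(0,3) a1@(0,3) a2@(0,3) a3@(0,3) a4@(0,3) a5@(0,3) a6@(4,1) a7@(0,3) a8@(4,1) a9@(4,1) | pheromone: 0 0 0 19 / 0 0 0 0 / 0 0 0 0 / 0 0 0 0 / 0 9 0 0 / 0 0 0 0
t=4: a0@(0,3) a1@(0,3) a2@(0,3) a3@(0,3) a4@(0,3) a5@(0,3) a6@(4,1) a7@(0,3) a8@(4,1) a9@(4,1) | pheromone: 0 0 0 25 / 0 0 0 0 / 0 0 0 0 / 0 0 0 0 / 0 11 0 0 / 0 0 0 0
t=5: a0@(0,3) a1@(0,3) a2@(0,3) a3@(0,3) a4@(0,3) a5@(0,3) a6@(4,1) a7@(0,3) a8@(4,1) a9@(4,1) | pheromone: 0 0 0 31 / 0 0 0 0 / 0 0 0 0 / 0 0 0 0 / 0 13 0 0 / 0 0 0 0
t=6: a0@(0,3) a1@(0,3) a2@(0,3) a3@(0,3) a4@(0,3) a5@(0,3) a6@(4,1) a7@(0,3) a8@(4,1) a9@(4,1) | pheromone: 0 0 0 37 / 0 0 0 0 / 0 0 0 0 / 0 0 0 0 / 0 15 0 0 / 0 0 0 0
t=7: a0@(0,3) a1@(0,3) a2@(0,3) a3@(0,3) a4@(0,3) a5@(0,3) a6@(4,1) a7@(0,3) a8@(4,1) a9@(4,1) | pheromone: 0 0 0 43 / 0 0 0 0 / 0 0 0 0 / 0 0 0 0 / 0 17 0 0 / 0 0 0 0

(4, 1)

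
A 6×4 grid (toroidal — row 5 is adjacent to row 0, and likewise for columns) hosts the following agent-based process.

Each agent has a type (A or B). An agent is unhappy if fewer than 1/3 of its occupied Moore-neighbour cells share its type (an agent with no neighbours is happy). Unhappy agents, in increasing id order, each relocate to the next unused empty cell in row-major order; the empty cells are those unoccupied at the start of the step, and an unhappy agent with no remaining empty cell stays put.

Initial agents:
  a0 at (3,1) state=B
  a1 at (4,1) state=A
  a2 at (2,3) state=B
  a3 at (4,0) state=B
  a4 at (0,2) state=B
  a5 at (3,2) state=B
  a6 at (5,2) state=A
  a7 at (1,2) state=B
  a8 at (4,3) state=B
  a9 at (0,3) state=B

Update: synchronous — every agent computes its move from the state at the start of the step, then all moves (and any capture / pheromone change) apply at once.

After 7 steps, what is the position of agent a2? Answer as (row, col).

t=1: a0@(3,1):B a1@(0,0):A a2@(2,3):B a3@(4,0):B a4@(0,2):B a5@(3,2):B a6@(0,1):A a7@(1,2):B a8@(4,3):B a9@(0,3):B
t=2: (unchanged — steady state)

(2, 3)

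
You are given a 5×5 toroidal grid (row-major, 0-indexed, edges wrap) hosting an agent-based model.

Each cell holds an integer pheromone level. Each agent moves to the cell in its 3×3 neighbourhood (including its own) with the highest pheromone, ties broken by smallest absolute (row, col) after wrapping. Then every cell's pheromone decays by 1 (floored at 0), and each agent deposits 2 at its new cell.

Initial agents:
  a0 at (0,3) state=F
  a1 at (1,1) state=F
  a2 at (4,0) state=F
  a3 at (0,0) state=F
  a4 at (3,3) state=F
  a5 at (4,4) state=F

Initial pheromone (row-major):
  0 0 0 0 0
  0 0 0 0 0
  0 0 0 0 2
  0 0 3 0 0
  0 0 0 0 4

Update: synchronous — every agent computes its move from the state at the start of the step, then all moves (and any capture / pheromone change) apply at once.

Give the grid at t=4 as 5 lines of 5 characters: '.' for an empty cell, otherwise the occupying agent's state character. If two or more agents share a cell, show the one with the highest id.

.....
.....
.....
.....
....F

t=1: a0@(4,4) a1@(0,0) a2@(4,4) a3@(4,4) a4@(4,4) a5@(4,4) | pheromone: 2 0 0 0 0 / 0 0 0 0 0 / 0 0 0 0 1 / 0 0 2 0 0 / 0 0 0 0 13
t=2: a0@(4,4) a1@(4,4) a2@(4,4) a3@(4,4) a4@(4,4) a5@(4,4) | pheromone: 1 0 0 0 0 / 0 0 0 0 0 / 0 0 0 0 0 / 0 0 1 0 0 / 0 0 0 0 24
t=3: a0@(4,4) a1@(4,4) a2@(4,4) a3@(4,4) a4@(4,4) a5@(4,4) | pheromone: 0 0 0 0 0 / 0 0 0 0 0 / 0 0 0 0 0 / 0 0 0 0 0 / 0 0 0 0 35
t=4: a0@(4,4) a1@(4,4) a2@(4,4) a3@(4,4) a4@(4,4) a5@(4,4) | pheromone: 0 0 0 0 0 / 0 0 0 0 0 / 0 0 0 0 0 / 0 0 0 0 0 / 0 0 0 0 46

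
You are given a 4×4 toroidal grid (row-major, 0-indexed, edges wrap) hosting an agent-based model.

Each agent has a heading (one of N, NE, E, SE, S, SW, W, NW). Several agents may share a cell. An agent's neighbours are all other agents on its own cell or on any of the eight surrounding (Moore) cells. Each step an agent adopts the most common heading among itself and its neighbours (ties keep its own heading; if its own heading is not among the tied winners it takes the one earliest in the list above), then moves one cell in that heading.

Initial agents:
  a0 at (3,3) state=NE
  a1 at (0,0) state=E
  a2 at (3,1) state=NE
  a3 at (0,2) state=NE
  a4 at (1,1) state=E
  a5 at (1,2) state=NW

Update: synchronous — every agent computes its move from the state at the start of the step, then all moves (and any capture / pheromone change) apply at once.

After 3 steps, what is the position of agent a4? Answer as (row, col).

(1, 0)

t=1: a0@(2,0):NE a1@(0,1):E a2@(2,2):NE a3@(3,3):NE a4@(1,2):E a5@(0,1):NW
t=2: a0@(1,1):NE a1@(0,2):E a2@(1,3):NE a3@(2,0):NE a4@(1,3):E a5@(0,2):E
t=3: a0@(0,2):NE a1@(0,3):E a2@(1,0):E a3@(1,1):NE a4@(1,0):E a5@(0,3):E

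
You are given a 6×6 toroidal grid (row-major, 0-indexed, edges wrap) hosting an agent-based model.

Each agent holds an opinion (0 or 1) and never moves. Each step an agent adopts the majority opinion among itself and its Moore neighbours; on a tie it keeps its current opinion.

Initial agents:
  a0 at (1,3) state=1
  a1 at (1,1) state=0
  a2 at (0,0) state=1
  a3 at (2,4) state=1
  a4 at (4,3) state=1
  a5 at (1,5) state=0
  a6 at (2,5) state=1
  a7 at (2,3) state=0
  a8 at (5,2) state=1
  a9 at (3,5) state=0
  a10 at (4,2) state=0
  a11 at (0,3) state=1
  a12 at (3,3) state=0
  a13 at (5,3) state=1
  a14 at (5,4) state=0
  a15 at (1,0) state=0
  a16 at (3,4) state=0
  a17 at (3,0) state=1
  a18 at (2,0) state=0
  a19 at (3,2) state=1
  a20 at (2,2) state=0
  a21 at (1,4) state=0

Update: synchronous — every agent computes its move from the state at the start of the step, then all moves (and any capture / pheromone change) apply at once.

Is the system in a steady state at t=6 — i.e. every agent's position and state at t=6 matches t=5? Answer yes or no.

t=1: a0@(1,3):1 a1@(1,1):0 a2@(0,0):0 a3@(2,4):0 a4@(4,3):1 a5@(1,5):0 a6@(2,5):0 a7@(2,3):0 a8@(5,2):1 a9@(3,5):0 a10@(4,2):1 a11@(0,3):1 a12@(3,3):0 a13@(5,3):1 a14@(5,4):1 a15@(1,0):0 a16@(3,4):0 a17@(3,0):1 a18@(2,0):0 a19@(3,2):0 a20@(2,2):0 a21@(1,4):1
t=2: a0@(1,3):1 a1@(1,1):0 a2@(0,0):0 a3@(2,4):0 a4@(4,3):1 a5@(1,5):0 a6@(2,5):0 a7@(2,3):0 a8@(5,2):1 a9@(3,5):0 a10@(4,2):1 a11@(0,3):1 a12@(3,3):0 a13@(5,3):1 a14@(5,4):1 a15@(1,0):0 a16@(3,4):0 a17@(3,0):0 a18@(2,0):0 a19@(3,2):0 a20@(2,2):0 a21@(1,4):0
t=3: a0@(1,3):0 a1@(1,1):0 a2@(0,0):0 a3@(2,4):0 a4@(4,3):1 a5@(1,5):0 a6@(2,5):0 a7@(2,3):0 a8@(5,2):1 a9@(3,5):0 a10@(4,2):1 a11@(0,3):1 a12@(3,3):0 a13@(5,3):1 a14@(5,4):1 a15@(1,0):0 a16@(3,4):0 a17@(3,0):0 a18@(2,0):0 a19@(3,2):0 a20@(2,2):0 a21@(1,4):0
t=4: (unchanged — steady state)

yes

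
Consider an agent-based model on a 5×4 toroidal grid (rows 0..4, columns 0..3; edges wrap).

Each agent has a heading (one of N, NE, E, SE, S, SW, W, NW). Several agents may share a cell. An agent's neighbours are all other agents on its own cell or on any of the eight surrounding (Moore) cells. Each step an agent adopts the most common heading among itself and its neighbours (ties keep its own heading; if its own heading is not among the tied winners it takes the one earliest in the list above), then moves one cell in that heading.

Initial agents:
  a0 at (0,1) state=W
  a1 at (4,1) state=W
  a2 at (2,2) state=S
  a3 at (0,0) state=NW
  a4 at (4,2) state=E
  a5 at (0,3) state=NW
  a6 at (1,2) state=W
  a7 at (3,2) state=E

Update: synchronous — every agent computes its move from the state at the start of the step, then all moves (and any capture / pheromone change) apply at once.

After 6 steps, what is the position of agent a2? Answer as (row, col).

(3, 3)

t=1: a0@(0,0):W a1@(4,0):W a2@(3,2):S a3@(4,3):NW a4@(4,3):E a5@(4,2):NW a6@(1,1):W a7@(3,3):E
t=2: a0@(0,3):W a1@(4,3):W a2@(3,3):E a3@(3,2):NW a4@(4,0):E a5@(3,1):NW a6@(1,0):W a7@(3,0):E
t=3: a0@(0,2):W a1@(4,0):E a2@(3,0):E a3@(2,1):NW a4@(4,1):E a5@(2,0):NW a6@(1,3):W a7@(3,1):E
t=4: a0@(0,1):W a1@(4,1):E a2@(3,1):E a3@(1,0):NW a4@(4,2):E a5@(1,3):NW a6@(1,2):W a7@(3,2):E
t=5: a0@(0,0):W a1@(4,2):E a2@(3,2):E a3@(0,3):NW a4@(4,3):E a5@(0,2):NW a6@(1,1):W a7@(3,3):E
t=6: a0@(0,3):W a1@(4,3):E a2@(3,3):E a3@(4,2):NW a4@(4,0):E a5@(4,1):NW a6@(1,0):W a7@(3,0):E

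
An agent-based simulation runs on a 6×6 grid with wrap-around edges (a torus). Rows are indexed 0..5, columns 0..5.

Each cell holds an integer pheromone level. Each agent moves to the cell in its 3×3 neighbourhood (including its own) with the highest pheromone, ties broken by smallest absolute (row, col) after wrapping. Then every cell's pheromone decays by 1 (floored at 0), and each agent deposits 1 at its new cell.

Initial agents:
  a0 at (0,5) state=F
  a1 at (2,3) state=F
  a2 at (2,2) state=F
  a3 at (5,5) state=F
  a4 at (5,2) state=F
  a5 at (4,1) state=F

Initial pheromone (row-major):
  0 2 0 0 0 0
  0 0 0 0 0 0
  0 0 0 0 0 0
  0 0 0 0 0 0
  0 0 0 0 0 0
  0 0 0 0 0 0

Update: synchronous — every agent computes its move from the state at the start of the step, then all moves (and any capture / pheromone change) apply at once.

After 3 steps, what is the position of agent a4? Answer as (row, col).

(0, 0)

t=1: a0@(0,0) a1@(1,2) a2@(1,1) a3@(0,0) a4@(0,1) a5@(3,0) | pheromone: 2 2 0 0 0 0 / 0 1 1 0 0 0 / 0 0 0 0 0 0 / 1 0 0 0 0 0 / 0 0 0 0 0 0 / 0 0 0 0 0 0
t=2: a0@(0,0) a1@(0,1) a2@(0,0) a3@(0,0) a4@(0,0) a5@(3,0) | pheromone: 5 2 0 0 0 0 / 0 0 0 0 0 0 / 0 0 0 0 0 0 / 1 0 0 0 0 0 / 0 0 0 0 0 0 / 0 0 0 0 0 0
t=3: a0@(0,0) a1@(0,0) a2@(0,0) a3@(0,0) a4@(0,0) a5@(3,0) | pheromone: 9 1 0 0 0 0 / 0 0 0 0 0 0 / 0 0 0 0 0 0 / 1 0 0 0 0 0 / 0 0 0 0 0 0 / 0 0 0 0 0 0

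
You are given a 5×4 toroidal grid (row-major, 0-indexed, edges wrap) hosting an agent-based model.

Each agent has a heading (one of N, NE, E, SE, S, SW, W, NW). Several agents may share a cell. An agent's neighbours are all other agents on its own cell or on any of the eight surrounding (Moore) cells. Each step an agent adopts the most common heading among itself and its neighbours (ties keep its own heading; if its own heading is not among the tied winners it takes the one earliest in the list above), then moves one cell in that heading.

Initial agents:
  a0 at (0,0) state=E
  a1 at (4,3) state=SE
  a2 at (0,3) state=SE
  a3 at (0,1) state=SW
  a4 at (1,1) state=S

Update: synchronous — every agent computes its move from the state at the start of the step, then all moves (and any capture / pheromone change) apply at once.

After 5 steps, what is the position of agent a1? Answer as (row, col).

(4, 0)

t=1: a0@(1,1):SE a1@(0,0):SE a2@(1,0):SE a3@(1,0):SW a4@(2,1):S
t=2: a0@(2,2):SE a1@(1,1):SE a2@(2,1):SE a3@(2,1):SE a4@(3,2):SE
t=3: a0@(3,3):SE a1@(2,2):SE a2@(3,2):SE a3@(3,2):SE a4@(4,3):SE
t=4: a0@(4,0):SE a1@(3,3):SE a2@(4,3):SE a3@(4,3):SE a4@(0,0):SE
t=5: a0@(0,1):SE a1@(4,0):SE a2@(0,0):SE a3@(0,0):SE a4@(1,1):SE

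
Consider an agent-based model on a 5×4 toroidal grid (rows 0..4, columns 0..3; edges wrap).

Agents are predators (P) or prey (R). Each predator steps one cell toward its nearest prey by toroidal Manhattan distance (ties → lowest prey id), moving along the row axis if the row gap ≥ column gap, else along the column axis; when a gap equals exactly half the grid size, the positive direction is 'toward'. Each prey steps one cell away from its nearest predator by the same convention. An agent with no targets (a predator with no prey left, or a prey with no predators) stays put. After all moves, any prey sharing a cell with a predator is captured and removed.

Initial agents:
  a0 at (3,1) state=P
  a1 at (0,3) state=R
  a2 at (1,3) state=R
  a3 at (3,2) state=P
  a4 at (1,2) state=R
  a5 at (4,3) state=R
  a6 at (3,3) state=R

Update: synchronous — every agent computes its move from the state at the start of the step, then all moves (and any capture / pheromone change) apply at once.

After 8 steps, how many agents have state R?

3

t=1: a0@(3,2):P a1@(1,3):R a2@(0,3):R a3@(3,3):P a4@(0,2):R a5@(0,3):R a6@(3,0):R
t=2: a0@(4,2):P a1@(0,3):R a2@(1,3):R a3@(3,0):P a4@(1,2):R a5@(1,3):R a6@(3,1):R
t=3: a0@(0,2):P a1@(1,3):R a2@(2,3):R a3@(3,1):P a4@(2,2):R a5@(2,3):R a6@(3,2):R
t=4: a0@(1,2):P a1@(2,3):R a2@(3,3):R a3@(3,2):P a5@(3,3):R a6@(3,3):R
t=5: a0@(2,2):P a2@(3,0):R a3@(3,3):P a5@(3,0):R a6@(3,0):R
t=6: a0@(2,3):P a2@(3,1):R a3@(3,0):P a5@(3,1):R a6@(3,1):R
t=7: a0@(2,0):P a2@(3,2):R a3@(3,1):P a5@(3,2):R a6@(3,2):R
t=8: a0@(2,1):P a2@(3,3):R a3@(3,2):P a5@(3,3):R a6@(3,3):R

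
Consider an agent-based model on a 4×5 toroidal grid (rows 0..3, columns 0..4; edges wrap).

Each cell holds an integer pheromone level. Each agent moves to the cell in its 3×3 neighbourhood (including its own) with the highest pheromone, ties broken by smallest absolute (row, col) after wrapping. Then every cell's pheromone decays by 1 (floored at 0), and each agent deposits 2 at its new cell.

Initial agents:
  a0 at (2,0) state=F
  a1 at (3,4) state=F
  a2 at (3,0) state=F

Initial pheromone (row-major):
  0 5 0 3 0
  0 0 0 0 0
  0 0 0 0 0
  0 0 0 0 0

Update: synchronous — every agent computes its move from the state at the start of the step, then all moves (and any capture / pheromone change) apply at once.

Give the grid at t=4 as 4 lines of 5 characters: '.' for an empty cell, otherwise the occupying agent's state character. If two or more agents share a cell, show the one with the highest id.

t=1: a0@(1,0) a1@(0,3) a2@(0,1) | pheromone: 0 6 0 4 0 / 2 0 0 0 0 / 0 0 0 0 0 / 0 0 0 0 0
t=2: a0@(0,1) a1@(0,3) a2@(0,1) | pheromone: 0 9 0 5 0 / 1 0 0 0 0 / 0 0 0 0 0 / 0 0 0 0 0
t=3: a0@(0,1) a1@(0,3) a2@(0,1) | pheromone: 0 12 0 6 0 / 0 0 0 0 0 / 0 0 0 0 0 / 0 0 0 0 0
t=4: a0@(0,1) a1@(0,3) a2@(0,1) | pheromone: 0 15 0 7 0 / 0 0 0 0 0 / 0 0 0 0 0 / 0 0 0 0 0

.F.F.
.....
.....
.....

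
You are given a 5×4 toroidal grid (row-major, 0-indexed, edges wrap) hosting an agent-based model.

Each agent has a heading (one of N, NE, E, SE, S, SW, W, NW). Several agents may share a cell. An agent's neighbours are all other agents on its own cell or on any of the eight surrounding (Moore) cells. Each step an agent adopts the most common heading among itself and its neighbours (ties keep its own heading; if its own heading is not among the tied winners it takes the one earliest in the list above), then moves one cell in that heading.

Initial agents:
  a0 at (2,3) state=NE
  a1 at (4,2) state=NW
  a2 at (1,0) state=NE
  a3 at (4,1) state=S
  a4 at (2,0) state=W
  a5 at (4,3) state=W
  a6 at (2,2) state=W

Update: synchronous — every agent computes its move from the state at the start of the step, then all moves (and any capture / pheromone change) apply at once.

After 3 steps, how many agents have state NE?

t=1: a0@(1,0):NE a1@(3,1):NW a2@(0,1):NE a3@(0,1):S a4@(1,1):NE a5@(4,2):W a6@(2,1):W
t=2: a0@(0,1):NE a1@(3,0):W a2@(4,2):NE a3@(4,2):NE a4@(0,2):NE a5@(4,1):W a6@(1,2):NE
t=3: a0@(4,2):NE a1@(3,3):W a2@(3,3):NE a3@(3,3):NE a4@(4,3):NE a5@(3,2):NE a6@(0,3):NE

6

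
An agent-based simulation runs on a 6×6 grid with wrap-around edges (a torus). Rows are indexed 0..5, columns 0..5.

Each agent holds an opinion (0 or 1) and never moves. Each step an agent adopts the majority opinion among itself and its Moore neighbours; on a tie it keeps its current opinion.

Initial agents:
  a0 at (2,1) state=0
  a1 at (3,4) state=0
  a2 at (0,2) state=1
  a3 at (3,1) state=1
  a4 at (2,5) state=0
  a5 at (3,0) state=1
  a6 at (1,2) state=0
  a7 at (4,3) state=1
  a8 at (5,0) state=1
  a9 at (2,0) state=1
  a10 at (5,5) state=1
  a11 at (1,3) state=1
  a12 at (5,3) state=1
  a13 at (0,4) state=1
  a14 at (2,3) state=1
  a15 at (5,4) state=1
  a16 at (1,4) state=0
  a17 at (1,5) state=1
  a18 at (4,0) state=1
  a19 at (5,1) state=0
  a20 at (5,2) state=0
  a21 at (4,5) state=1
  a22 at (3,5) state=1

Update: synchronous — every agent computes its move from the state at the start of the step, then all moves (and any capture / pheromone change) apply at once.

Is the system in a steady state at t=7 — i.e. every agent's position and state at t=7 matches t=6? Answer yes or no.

yes

t=1: a0@(2,1):1 a1@(3,4):1 a2@(0,2):1 a3@(3,1):1 a4@(2,5):1 a5@(3,0):1 a6@(1,2):1 a7@(4,3):1 a8@(5,0):1 a9@(2,0):1 a10@(5,5):1 a11@(1,3):1 a12@(5,3):1 a13@(0,4):1 a14@(2,3):0 a15@(5,4):1 a16@(1,4):1 a17@(1,5):1 a18@(4,0):1 a19@(5,1):1 a20@(5,2):1 a21@(4,5):1 a22@(3,5):1
t=2: a0@(2,1):1 a1@(3,4):1 a2@(0,2):1 a3@(3,1):1 a4@(2,5):1 a5@(3,0):1 a6@(1,2):1 a7@(4,3):1 a8@(5,0):1 a9@(2,0):1 a10@(5,5):1 a11@(1,3):1 a12@(5,3):1 a13@(0,4):1 a14@(2,3):1 a15@(5,4):1 a16@(1,4):1 a17@(1,5):1 a18@(4,0):1 a19@(5,1):1 a20@(5,2):1 a21@(4,5):1 a22@(3,5):1
t=3: (unchanged — steady state)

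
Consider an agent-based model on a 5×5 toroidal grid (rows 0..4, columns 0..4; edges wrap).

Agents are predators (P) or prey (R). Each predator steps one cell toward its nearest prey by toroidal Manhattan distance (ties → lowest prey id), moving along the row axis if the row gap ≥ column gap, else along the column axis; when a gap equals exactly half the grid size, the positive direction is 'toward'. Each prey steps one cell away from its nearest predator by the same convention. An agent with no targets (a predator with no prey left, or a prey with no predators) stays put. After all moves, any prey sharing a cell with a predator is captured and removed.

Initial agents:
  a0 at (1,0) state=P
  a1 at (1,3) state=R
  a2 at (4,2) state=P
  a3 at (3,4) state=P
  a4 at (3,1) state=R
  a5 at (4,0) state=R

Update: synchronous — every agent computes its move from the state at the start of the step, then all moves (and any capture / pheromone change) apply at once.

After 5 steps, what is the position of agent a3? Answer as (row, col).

(1, 0)

t=1: a0@(1,4):P a1@(1,2):R a2@(3,2):P a3@(3,0):P a4@(2,1):R
t=2: a0@(1,3):P a1@(1,1):R a2@(2,2):P a3@(2,0):P a4@(1,1):R
t=3: a0@(1,2):P a2@(1,2):P a3@(1,0):P
t=4: (unchanged — steady state)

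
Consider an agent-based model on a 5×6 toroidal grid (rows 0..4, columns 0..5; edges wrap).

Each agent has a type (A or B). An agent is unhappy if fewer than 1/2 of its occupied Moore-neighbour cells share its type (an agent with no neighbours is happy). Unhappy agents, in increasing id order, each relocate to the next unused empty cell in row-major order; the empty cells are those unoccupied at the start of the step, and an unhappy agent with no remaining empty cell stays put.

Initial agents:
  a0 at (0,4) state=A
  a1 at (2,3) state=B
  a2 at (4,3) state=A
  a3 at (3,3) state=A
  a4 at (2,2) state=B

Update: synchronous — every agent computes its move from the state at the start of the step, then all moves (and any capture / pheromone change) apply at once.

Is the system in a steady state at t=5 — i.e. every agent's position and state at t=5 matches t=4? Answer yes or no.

t=1: a0@(0,4):A a1@(2,3):B a2@(4,3):A a3@(0,0):A a4@(2,2):B
t=2: (unchanged — steady state)

yes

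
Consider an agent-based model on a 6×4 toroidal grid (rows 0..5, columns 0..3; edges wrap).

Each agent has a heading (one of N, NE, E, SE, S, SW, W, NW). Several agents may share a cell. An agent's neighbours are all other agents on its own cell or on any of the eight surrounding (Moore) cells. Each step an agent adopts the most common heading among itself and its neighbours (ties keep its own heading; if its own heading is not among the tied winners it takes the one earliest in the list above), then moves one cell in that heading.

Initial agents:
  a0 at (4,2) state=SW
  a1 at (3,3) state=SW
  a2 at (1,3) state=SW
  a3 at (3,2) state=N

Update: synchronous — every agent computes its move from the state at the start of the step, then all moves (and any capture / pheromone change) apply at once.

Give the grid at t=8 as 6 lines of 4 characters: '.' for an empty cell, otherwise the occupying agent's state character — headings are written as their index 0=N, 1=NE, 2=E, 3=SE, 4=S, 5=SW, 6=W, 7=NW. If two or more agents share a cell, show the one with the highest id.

..5.
....
....
...5
....
..55

t=1: a0@(5,1):SW a1@(4,2):SW a2@(2,2):SW a3@(4,1):SW
t=2: a0@(0,0):SW a1@(5,1):SW a2@(3,1):SW a3@(5,0):SW
t=3: a0@(1,3):SW a1@(0,0):SW a2@(4,0):SW a3@(0,3):SW
t=4: a0@(2,2):SW a1@(1,3):SW a2@(5,3):SW a3@(1,2):SW
t=5: a0@(3,1):SW a1@(2,2):SW a2@(0,2):SW a3@(2,1):SW
t=6: a0@(4,0):SW a1@(3,1):SW a2@(1,1):SW a3@(3,0):SW
t=7: a0@(5,3):SW a1@(4,0):SW a2@(2,0):SW a3@(4,3):SW
t=8: a0@(0,2):SW a1@(5,3):SW a2@(3,3):SW a3@(5,2):SW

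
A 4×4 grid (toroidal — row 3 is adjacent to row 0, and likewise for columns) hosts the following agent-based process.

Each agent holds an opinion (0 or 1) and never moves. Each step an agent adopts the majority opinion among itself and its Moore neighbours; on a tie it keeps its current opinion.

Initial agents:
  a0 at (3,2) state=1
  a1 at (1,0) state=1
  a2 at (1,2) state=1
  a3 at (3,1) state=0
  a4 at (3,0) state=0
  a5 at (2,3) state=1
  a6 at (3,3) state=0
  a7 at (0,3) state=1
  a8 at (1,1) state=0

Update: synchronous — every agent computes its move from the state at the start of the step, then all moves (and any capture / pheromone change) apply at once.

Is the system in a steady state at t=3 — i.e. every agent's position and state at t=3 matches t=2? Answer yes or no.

no

t=1: a0@(3,2):1 a1@(1,0):1 a2@(1,2):1 a3@(3,1):0 a4@(3,0):0 a5@(2,3):1 a6@(3,3):1 a7@(0,3):1 a8@(1,1):1
t=2: a0@(3,2):1 a1@(1,0):1 a2@(1,2):1 a3@(3,1):0 a4@(3,0):1 a5@(2,3):1 a6@(3,3):1 a7@(0,3):1 a8@(1,1):1
t=3: a0@(3,2):1 a1@(1,0):1 a2@(1,2):1 a3@(3,1):1 a4@(3,0):1 a5@(2,3):1 a6@(3,3):1 a7@(0,3):1 a8@(1,1):1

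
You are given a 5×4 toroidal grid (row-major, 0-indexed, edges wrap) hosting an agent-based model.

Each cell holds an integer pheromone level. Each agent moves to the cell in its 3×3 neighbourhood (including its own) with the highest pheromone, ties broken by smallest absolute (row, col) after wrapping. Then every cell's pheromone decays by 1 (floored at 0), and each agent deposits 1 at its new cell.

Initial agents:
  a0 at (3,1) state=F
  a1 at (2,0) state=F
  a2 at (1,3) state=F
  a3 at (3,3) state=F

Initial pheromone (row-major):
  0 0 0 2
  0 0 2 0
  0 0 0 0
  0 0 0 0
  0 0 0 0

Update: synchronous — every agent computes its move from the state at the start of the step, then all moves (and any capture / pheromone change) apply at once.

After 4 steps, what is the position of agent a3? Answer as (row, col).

(2, 0)

t=1: a0@(2,0) a1@(1,0) a2@(0,3) a3@(2,0) | pheromone: 0 0 0 2 / 1 0 1 0 / 2 0 0 0 / 0 0 0 0 / 0 0 0 0
t=2: a0@(2,0) a1@(0,3) a2@(0,3) a3@(2,0) | pheromone: 0 0 0 3 / 0 0 0 0 / 3 0 0 0 / 0 0 0 0 / 0 0 0 0
t=3: a0@(2,0) a1@(0,3) a2@(0,3) a3@(2,0) | pheromone: 0 0 0 4 / 0 0 0 0 / 4 0 0 0 / 0 0 0 0 / 0 0 0 0
t=4: a0@(2,0) a1@(0,3) a2@(0,3) a3@(2,0) | pheromone: 0 0 0 5 / 0 0 0 0 / 5 0 0 0 / 0 0 0 0 / 0 0 0 0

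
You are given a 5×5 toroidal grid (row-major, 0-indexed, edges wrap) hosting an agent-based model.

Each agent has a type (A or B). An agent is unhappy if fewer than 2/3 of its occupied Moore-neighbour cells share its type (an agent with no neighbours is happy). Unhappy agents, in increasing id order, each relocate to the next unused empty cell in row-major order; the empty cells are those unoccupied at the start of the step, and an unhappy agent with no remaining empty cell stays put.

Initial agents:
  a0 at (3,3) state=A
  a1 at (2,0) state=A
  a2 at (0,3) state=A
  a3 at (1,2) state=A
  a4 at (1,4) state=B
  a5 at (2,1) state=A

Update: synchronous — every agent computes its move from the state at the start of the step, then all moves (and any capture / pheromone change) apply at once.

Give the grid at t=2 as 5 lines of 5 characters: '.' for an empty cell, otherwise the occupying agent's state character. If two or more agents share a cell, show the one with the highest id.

AA.B.
..A..
.A...
...A.
.....

t=1: a0@(3,3):A a1@(0,0):A a2@(0,1):A a3@(1,2):A a4@(0,2):B a5@(2,1):A
t=2: a0@(3,3):A a1@(0,0):A a2@(0,1):A a3@(1,2):A a4@(0,3):B a5@(2,1):A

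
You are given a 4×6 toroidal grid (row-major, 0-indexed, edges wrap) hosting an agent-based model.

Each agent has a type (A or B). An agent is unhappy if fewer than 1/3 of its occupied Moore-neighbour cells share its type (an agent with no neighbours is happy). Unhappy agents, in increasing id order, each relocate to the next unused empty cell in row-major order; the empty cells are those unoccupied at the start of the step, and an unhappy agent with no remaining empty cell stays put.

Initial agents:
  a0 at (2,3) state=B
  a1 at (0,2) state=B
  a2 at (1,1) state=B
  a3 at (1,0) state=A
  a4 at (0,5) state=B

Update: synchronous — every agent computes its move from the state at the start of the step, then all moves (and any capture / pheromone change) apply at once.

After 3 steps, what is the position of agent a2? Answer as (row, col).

(1, 1)

t=1: a0@(2,3):B a1@(0,2):B a2@(1,1):B a3@(0,0):A a4@(0,1):B
t=2: a0@(2,3):B a1@(0,2):B a2@(1,1):B a3@(0,3):A a4@(0,1):B
t=3: a0@(2,3):B a1@(0,2):B a2@(1,1):B a3@(0,0):A a4@(0,1):B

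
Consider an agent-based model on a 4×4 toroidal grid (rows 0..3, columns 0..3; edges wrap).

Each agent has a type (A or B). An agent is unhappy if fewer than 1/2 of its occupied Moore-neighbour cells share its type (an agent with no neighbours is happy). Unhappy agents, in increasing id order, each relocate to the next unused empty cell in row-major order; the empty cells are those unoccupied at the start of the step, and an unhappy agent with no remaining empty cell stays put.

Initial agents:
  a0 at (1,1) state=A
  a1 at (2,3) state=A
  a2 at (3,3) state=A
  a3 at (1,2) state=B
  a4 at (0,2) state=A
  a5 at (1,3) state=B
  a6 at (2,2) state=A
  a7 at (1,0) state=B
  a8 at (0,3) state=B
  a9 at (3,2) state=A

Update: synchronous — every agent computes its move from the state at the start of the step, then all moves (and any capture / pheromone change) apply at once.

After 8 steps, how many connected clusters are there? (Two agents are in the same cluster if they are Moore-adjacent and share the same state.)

2

t=1: a0@(1,1):A a1@(2,3):A a2@(3,3):A a3@(0,0):B a4@(0,2):A a5@(1,3):B a6@(2,2):A a7@(1,0):B a8@(0,3):B a9@(3,2):A
t=2: (unchanged — steady state)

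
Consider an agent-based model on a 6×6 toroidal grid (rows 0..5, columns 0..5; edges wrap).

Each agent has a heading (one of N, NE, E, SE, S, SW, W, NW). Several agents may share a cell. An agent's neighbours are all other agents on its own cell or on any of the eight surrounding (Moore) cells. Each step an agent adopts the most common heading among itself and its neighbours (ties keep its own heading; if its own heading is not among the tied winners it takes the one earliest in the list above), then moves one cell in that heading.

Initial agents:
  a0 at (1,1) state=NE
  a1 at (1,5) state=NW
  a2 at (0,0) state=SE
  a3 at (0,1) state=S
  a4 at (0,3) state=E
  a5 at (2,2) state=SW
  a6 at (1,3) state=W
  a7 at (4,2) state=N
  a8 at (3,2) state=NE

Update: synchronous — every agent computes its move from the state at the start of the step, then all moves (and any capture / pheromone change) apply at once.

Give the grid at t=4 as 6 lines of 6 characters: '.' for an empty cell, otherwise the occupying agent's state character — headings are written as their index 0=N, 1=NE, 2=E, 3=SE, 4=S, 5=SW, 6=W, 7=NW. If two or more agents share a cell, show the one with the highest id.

..0...
......
....1.
.....1
11...1
1.....

t=1: a0@(0,2):NE a1@(0,4):NW a2@(1,1):SE a3@(1,1):S a4@(0,4):E a5@(1,3):NE a6@(1,2):W a7@(3,2):N a8@(2,3):NE
t=2: a0@(5,3):NE a1@(5,3):NW a2@(2,2):SE a3@(2,1):S a4@(0,5):E a5@(0,4):NE a6@(0,3):NE a7@(2,2):N a8@(1,4):NE
t=3: a0@(4,4):NE a1@(4,4):NE a2@(3,3):SE a3@(3,1):S a4@(5,0):NE a5@(5,5):NE a6@(5,4):NE a7@(1,2):N a8@(0,5):NE
t=4: a0@(3,5):NE a1@(3,5):NE a2@(2,4):NE a3@(4,1):S a4@(4,1):NE a5@(4,0):NE a6@(4,5):NE a7@(0,2):N a8@(5,0):NE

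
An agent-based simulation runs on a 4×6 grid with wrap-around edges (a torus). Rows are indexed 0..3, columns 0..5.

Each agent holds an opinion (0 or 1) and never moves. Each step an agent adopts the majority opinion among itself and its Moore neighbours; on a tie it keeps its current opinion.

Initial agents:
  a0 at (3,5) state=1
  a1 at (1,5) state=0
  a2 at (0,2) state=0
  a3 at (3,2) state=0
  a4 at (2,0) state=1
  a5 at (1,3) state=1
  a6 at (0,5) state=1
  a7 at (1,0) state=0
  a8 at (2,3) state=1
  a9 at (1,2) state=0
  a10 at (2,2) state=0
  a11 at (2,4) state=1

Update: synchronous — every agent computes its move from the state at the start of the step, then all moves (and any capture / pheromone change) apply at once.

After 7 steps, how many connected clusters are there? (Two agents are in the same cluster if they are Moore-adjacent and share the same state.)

2

t=1: a0@(3,5):1 a1@(1,5):1 a2@(0,2):0 a3@(3,2):0 a4@(2,0):1 a5@(1,3):1 a6@(0,5):1 a7@(1,0):0 a8@(2,3):1 a9@(1,2):0 a10@(2,2):0 a11@(2,4):1
t=2: a0@(3,5):1 a1@(1,5):1 a2@(0,2):0 a3@(3,2):0 a4@(2,0):1 a5@(1,3):1 a6@(0,5):1 a7@(1,0):1 a8@(2,3):1 a9@(1,2):0 a10@(2,2):0 a11@(2,4):1
t=3: (unchanged — steady state)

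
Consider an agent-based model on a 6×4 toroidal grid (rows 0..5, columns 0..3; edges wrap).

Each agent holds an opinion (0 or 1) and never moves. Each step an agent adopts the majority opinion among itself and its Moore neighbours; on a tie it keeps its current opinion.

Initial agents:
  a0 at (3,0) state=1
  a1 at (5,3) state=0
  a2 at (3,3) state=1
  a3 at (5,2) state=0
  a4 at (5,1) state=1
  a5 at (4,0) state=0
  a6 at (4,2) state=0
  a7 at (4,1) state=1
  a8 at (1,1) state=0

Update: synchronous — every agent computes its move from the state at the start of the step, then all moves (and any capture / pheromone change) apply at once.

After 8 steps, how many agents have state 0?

5

t=1: a0@(3,0):1 a1@(5,3):0 a2@(3,3):1 a3@(5,2):0 a4@(5,1):0 a5@(4,0):1 a6@(4,2):0 a7@(4,1):1 a8@(1,1):0
t=2: (unchanged — steady state)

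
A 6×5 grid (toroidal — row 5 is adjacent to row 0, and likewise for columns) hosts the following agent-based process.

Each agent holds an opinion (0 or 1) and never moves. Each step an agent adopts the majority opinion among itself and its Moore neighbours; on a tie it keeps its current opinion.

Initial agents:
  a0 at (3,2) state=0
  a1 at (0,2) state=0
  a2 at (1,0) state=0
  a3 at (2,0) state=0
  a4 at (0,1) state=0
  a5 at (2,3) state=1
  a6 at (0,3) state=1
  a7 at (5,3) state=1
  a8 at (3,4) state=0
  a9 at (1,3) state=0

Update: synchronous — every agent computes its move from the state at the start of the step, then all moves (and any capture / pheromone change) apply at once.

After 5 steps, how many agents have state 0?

8

t=1: a0@(3,2):0 a1@(0,2):0 a2@(1,0):0 a3@(2,0):0 a4@(0,1):0 a5@(2,3):0 a6@(0,3):1 a7@(5,3):1 a8@(3,4):0 a9@(1,3):0
t=2: (unchanged — steady state)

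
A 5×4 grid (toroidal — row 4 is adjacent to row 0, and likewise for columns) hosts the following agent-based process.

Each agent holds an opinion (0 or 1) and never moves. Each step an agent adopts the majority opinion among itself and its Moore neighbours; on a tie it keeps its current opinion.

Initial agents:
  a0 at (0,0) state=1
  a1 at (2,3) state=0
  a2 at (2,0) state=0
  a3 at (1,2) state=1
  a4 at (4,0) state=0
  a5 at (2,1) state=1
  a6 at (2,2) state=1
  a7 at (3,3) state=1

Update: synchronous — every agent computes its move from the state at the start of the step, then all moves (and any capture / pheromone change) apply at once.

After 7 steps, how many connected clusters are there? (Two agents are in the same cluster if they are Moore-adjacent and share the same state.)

1

t=1: a0@(0,0):1 a1@(2,3):1 a2@(2,0):0 a3@(1,2):1 a4@(4,0):1 a5@(2,1):1 a6@(2,2):1 a7@(3,3):0
t=2: a0@(0,0):1 a1@(2,3):1 a2@(2,0):0 a3@(1,2):1 a4@(4,0):1 a5@(2,1):1 a6@(2,2):1 a7@(3,3):1
t=3: a0@(0,0):1 a1@(2,3):1 a2@(2,0):1 a3@(1,2):1 a4@(4,0):1 a5@(2,1):1 a6@(2,2):1 a7@(3,3):1
t=4: (unchanged — steady state)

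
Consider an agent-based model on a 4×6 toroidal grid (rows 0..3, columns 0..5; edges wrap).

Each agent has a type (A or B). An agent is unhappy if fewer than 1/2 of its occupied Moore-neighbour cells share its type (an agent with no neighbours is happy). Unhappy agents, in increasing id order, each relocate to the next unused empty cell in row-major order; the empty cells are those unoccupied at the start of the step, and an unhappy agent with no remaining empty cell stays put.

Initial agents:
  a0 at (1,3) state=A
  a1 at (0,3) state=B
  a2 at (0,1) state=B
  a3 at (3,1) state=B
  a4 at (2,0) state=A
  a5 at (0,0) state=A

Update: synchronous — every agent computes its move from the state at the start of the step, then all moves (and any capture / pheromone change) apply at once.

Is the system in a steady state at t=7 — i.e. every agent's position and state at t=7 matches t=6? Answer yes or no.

t=1: a0@(0,2):A a1@(0,4):B a2@(0,1):B a3@(0,5):B a4@(1,0):A a5@(1,1):A
t=2: a0@(0,2):A a1@(0,4):B a2@(0,0):B a3@(0,5):B a4@(0,3):A a5@(1,1):A
t=3: (unchanged — steady state)

yes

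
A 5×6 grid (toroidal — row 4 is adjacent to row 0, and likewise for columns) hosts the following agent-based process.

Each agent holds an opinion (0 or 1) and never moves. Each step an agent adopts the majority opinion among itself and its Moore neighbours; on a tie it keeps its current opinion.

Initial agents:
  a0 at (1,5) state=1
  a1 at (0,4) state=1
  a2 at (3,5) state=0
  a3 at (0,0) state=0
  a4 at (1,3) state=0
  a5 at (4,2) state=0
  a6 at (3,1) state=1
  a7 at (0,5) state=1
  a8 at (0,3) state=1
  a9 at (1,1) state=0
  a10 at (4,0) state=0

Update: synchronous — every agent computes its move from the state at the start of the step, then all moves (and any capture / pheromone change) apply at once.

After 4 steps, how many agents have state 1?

t=1: a0@(1,5):1 a1@(0,4):1 a2@(3,5):0 a3@(0,0):0 a4@(1,3):1 a5@(4,2):1 a6@(3,1):0 a7@(0,5):1 a8@(0,3):1 a9@(1,1):0 a10@(4,0):0
t=2: (unchanged — steady state)

6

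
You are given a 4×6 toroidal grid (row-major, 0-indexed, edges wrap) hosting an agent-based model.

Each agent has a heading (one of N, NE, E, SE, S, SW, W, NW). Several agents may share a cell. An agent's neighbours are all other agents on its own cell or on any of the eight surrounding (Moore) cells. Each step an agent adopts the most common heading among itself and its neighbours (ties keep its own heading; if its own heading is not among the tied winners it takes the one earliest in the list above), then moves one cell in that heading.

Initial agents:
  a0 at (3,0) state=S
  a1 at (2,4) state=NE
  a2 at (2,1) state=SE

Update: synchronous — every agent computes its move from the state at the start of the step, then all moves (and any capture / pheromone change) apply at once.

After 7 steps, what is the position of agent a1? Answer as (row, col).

t=1: a0@(0,0):S a1@(1,5):NE a2@(3,2):SE
t=2: a0@(1,0):S a1@(0,0):NE a2@(0,3):SE
t=3: a0@(2,0):S a1@(3,1):NE a2@(1,4):SE
t=4: a0@(3,0):S a1@(2,2):NE a2@(2,5):SE
t=5: a0@(0,0):S a1@(1,3):NE a2@(3,0):SE
t=6: a0@(1,0):S a1@(0,4):NE a2@(0,1):SE
t=7: a0@(2,0):S a1@(3,5):NE a2@(1,2):SE

(3, 5)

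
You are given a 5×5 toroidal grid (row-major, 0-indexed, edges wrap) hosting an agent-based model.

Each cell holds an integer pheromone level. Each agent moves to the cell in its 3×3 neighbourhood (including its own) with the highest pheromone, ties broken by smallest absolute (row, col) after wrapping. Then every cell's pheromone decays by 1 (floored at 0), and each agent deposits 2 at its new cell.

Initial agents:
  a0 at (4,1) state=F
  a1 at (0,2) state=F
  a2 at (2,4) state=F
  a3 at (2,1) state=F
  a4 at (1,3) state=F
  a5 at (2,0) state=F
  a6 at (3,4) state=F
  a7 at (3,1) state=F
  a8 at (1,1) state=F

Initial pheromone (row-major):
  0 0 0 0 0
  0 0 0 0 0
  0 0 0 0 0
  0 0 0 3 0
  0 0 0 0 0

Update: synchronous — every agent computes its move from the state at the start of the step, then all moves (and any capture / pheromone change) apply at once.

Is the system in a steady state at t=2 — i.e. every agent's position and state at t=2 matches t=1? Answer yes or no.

t=1: a0@(0,0) a1@(0,1) a2@(3,3) a3@(1,0) a4@(0,2) a5@(1,0) a6@(3,3) a7@(2,0) a8@(0,0) | pheromone: 4 2 2 0 0 / 4 0 0 0 0 / 2 0 0 0 0 / 0 0 0 6 0 / 0 0 0 0 0
t=2: a0@(0,0) a1@(0,0) a2@(3,3) a3@(0,0) a4@(0,1) a5@(0,0) a6@(3,3) a7@(1,0) a8@(0,0) | pheromone: 13 3 1 0 0 / 5 0 0 0 0 / 1 0 0 0 0 / 0 0 0 9 0 / 0 0 0 0 0

no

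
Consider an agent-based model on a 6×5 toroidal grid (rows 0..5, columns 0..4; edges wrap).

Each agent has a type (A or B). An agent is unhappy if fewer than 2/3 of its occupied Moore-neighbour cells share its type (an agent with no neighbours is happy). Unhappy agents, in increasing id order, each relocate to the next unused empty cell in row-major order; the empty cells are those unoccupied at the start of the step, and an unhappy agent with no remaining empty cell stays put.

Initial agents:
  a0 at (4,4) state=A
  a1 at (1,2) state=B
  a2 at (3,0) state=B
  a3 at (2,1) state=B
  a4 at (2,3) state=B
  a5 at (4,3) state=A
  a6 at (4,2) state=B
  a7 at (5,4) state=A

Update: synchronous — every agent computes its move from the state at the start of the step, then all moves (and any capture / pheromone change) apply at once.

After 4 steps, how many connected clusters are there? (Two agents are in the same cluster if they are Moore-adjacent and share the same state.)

2

t=1: a0@(4,4):A a1@(1,2):B a2@(0,0):B a3@(2,1):B a4@(2,3):B a5@(4,3):A a6@(0,1):B a7@(5,4):A
t=2: a0@(4,4):A a1@(1,2):B a2@(0,2):B a3@(2,1):B a4@(2,3):B a5@(4,3):A a6@(0,1):B a7@(5,4):A
t=3: (unchanged — steady state)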